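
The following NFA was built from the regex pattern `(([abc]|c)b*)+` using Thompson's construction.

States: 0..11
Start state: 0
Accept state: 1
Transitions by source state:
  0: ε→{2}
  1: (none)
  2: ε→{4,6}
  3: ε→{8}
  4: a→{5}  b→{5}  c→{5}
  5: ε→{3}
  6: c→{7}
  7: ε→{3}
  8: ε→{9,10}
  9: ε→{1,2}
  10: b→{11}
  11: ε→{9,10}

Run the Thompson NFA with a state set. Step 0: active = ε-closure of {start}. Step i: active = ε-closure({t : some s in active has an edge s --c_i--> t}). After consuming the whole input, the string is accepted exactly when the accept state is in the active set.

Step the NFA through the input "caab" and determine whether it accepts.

S₀ = ε-closure({0}) = {0,2,4,6}
'c' @ 1: {1,2,3,4,5,6,7,8,9,10}  (accept∈set)
'a' @ 2: {1,2,3,4,5,6,8,9,10}  (accept∈set)
'a' @ 3: {1,2,3,4,5,6,8,9,10}  (accept∈set)
'b' @ 4: {1,2,3,4,5,6,8,9,10,11}  (accept∈set)
end set {1,2,3,4,5,6,8,9,10,11} — state 1 in

Answer: ACCEPT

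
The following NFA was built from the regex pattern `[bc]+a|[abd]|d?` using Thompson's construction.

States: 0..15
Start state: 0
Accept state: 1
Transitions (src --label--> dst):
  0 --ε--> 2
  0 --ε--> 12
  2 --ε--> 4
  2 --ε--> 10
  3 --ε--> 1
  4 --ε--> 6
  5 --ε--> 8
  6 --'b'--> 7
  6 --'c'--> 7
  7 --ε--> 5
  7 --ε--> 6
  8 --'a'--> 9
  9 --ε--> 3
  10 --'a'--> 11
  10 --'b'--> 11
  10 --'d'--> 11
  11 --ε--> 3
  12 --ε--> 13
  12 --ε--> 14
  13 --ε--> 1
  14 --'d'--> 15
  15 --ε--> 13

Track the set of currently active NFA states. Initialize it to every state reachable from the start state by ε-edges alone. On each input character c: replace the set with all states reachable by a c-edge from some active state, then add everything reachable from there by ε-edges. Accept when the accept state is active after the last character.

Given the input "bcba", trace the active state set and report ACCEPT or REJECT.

Answer: ACCEPT

Derivation:
S₀ = ε-closure({0}) = {0,1,2,4,6,10,12,13,14}
'b' @ 1: {1,3,5,6,7,8,11}  ✓accept
'c' @ 2: {5,6,7,8}
'b' @ 3: {5,6,7,8}
'a' @ 4: {1,3,9}  ✓accept
final: {1,3,9}; accept 1 in set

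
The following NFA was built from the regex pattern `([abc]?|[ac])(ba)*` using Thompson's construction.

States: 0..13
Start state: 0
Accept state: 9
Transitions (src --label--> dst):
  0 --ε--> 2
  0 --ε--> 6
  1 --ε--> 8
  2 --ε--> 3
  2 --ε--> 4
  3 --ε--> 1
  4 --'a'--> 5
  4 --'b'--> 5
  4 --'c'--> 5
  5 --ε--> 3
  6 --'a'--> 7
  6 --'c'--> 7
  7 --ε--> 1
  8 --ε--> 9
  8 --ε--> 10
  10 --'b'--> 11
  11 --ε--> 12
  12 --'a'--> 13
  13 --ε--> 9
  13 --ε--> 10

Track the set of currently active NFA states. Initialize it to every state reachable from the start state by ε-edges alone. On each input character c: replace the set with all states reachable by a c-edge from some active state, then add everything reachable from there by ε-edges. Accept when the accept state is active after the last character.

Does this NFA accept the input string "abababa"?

S₀ = ε-closure({0}) = {0,1,2,3,4,6,8,9,10}
'a' @ 1: {1,3,5,7,8,9,10}  (accept∈set)
'b' @ 2: {11,12}
'a' @ 3: {9,10,13}  (accept∈set)
'b' @ 4: {11,12}
'a' @ 5: {9,10,13}  (accept∈set)
'b' @ 6: {11,12}
'a' @ 7: {9,10,13}  (accept∈set)
end set {9,10,13} — state 9 in

Answer: ACCEPT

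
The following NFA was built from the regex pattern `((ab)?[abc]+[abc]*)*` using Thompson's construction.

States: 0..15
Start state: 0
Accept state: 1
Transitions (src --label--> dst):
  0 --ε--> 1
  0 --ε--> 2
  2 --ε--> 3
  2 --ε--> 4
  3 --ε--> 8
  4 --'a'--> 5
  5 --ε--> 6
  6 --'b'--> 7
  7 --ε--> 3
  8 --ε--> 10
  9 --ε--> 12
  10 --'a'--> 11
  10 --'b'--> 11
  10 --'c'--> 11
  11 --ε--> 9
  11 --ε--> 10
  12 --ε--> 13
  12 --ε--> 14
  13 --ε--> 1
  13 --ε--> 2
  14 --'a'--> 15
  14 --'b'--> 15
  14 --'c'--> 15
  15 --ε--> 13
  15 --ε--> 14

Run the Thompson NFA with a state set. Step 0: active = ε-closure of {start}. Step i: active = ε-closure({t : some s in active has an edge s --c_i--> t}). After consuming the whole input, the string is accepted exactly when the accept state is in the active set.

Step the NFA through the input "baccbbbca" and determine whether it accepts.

S₀ = ε-closure({0}) = {0,1,2,3,4,8,10}
'b' @ 1: {1,2,3,4,8,9,10,11,12,13,14}  (accept∈set)
'a' @ 2: {1,2,3,4,5,6,8,9,10,11,12,13,14,15}  (accept∈set)
'c' @ 3: {1,2,3,4,8,9,10,11,12,13,14,15}  (accept∈set)
'c' @ 4: {1,2,3,4,8,9,10,11,12,13,14,15}  (accept∈set)
'b' @ 5: {1,2,3,4,8,9,10,11,12,13,14,15}  (accept∈set)
'b' @ 6: {1,2,3,4,8,9,10,11,12,13,14,15}  (accept∈set)
'b' @ 7: {1,2,3,4,8,9,10,11,12,13,14,15}  (accept∈set)
'c' @ 8: {1,2,3,4,8,9,10,11,12,13,14,15}  (accept∈set)
'a' @ 9: {1,2,3,4,5,6,8,9,10,11,12,13,14,15}  (accept∈set)
final: {1,2,3,4,5,6,8,9,10,11,12,13,14,15}; accept 1 in set

Answer: ACCEPT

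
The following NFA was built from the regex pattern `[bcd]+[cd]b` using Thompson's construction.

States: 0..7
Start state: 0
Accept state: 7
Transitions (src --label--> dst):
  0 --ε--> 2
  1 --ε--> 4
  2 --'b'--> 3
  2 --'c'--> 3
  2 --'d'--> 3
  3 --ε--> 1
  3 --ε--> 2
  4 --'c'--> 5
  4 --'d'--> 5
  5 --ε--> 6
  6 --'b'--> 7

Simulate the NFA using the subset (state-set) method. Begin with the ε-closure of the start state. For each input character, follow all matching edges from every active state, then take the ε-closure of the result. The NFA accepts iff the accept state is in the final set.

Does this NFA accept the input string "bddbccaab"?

S₀ = ε-closure({0}) = {0,2}
'b' @ 1: {1,2,3,4}
'd' @ 2: {1,2,3,4,5,6}
'd' @ 3: {1,2,3,4,5,6}
'b' @ 4: {1,2,3,4,7}  ✓accept
'c' @ 5: {1,2,3,4,5,6}
'c' @ 6: {1,2,3,4,5,6}
'a' @ 7: {}  — dead — no transitions
rest 'ab' ignored (set empty)
after full input: {}  (accept=7 not in)

Answer: REJECT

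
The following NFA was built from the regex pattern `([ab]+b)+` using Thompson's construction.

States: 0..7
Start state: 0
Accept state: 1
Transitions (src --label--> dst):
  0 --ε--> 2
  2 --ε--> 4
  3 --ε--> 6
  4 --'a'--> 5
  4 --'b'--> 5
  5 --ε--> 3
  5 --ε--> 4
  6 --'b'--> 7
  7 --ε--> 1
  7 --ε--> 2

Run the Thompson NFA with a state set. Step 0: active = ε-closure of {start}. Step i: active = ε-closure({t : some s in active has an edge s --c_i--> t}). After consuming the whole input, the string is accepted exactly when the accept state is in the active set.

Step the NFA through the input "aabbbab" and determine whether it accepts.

start: ε-closure({0}) = {0,2,4}
'a' @ 1: {3,4,5,6}
'a' @ 2: {3,4,5,6}
'b' @ 3: {1,2,3,4,5,6,7}  (accept∈set)
'b' @ 4: {1,2,3,4,5,6,7}  (accept∈set)
'b' @ 5: {1,2,3,4,5,6,7}  (accept∈set)
'a' @ 6: {3,4,5,6}
'b' @ 7: {1,2,3,4,5,6,7}  (accept∈set)
final: {1,2,3,4,5,6,7}; accept 1 in set

Answer: ACCEPT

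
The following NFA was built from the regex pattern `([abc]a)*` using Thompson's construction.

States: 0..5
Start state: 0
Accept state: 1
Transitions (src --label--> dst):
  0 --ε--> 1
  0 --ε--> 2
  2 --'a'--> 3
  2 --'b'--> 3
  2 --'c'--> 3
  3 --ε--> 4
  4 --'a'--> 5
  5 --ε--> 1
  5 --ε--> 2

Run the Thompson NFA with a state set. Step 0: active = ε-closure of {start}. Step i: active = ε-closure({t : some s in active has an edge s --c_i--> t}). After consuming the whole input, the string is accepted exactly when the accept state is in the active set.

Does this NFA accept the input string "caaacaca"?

initial (ε-close {0}): {0,1,2}
'c' @ 1: {3,4}
'a' @ 2: {1,2,5}  (accept∈set)
'a' @ 3: {3,4}
'a' @ 4: {1,2,5}  (accept∈set)
'c' @ 5: {3,4}
'a' @ 6: {1,2,5}  (accept∈set)
'c' @ 7: {3,4}
'a' @ 8: {1,2,5}  (accept∈set)
end set {1,2,5} — state 1 in

Answer: ACCEPT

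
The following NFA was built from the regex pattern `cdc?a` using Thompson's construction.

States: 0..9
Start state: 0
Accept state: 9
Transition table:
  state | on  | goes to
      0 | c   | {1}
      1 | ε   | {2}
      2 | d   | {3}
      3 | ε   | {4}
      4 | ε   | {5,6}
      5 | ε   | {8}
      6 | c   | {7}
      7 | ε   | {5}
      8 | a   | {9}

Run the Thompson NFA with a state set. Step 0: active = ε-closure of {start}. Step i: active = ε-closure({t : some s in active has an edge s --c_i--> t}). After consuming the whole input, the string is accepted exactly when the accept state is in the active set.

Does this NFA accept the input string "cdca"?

Answer: ACCEPT

Trace:
initial (ε-close {0}): {0}
'c' @ 1: {1,2}
'd' @ 2: {3,4,5,6,8}
'c' @ 3: {5,7,8}
'a' @ 4: {9}  ✓accept
after full input: {9}  (accept=9 in)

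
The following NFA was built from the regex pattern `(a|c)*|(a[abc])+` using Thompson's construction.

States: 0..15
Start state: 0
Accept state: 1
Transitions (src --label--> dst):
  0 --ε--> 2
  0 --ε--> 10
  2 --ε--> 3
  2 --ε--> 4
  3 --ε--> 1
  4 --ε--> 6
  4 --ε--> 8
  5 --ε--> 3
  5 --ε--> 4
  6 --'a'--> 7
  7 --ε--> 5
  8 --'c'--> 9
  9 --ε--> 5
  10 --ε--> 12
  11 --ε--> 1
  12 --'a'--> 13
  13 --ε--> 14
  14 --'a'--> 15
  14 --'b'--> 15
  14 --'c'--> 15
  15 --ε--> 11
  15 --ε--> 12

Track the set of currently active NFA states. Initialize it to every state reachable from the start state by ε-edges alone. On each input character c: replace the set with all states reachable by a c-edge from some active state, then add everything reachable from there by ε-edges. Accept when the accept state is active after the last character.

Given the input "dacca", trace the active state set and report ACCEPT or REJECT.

Answer: REJECT

Steps:
initial (ε-close {0}): {0,1,2,3,4,6,8,10,12}
'd' @ 1: {}  — dead — no transitions
rest 'acca' ignored (set empty)
final: {}; accept 1 not in set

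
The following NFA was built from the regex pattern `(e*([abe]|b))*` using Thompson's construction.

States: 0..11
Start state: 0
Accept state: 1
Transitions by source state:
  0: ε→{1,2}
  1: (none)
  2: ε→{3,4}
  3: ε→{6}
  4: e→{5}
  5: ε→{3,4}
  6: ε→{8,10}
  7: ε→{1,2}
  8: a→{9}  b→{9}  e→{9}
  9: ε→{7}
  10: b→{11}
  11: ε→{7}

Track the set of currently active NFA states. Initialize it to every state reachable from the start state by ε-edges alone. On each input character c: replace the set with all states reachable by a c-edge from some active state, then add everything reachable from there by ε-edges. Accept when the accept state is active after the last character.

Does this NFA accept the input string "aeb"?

start: ε-closure({0}) = {0,1,2,3,4,6,8,10}
'a' @ 1: {1,2,3,4,6,7,8,9,10}  ✓accept
'e' @ 2: {1,2,3,4,5,6,7,8,9,10}  ✓accept
'b' @ 3: {1,2,3,4,6,7,8,9,10,11}  ✓accept
end set {1,2,3,4,6,7,8,9,10,11} — state 1 in

Answer: ACCEPT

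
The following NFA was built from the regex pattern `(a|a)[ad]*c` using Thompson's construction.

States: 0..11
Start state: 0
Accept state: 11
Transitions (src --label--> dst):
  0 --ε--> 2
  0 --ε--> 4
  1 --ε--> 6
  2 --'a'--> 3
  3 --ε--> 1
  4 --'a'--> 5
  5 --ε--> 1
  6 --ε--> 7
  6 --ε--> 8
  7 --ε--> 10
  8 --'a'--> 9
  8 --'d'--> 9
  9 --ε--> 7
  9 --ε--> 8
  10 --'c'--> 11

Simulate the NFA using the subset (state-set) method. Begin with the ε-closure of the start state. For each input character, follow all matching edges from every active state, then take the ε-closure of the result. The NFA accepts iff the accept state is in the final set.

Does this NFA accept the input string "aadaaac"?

S₀ = ε-closure({0}) = {0,2,4}
'a' @ 1: {1,3,5,6,7,8,10}
'a' @ 2: {7,8,9,10}
'd' @ 3: {7,8,9,10}
'a' @ 4: {7,8,9,10}
'a' @ 5: {7,8,9,10}
'a' @ 6: {7,8,9,10}
'c' @ 7: {11}  (accept∈set)
end set {11} — state 11 in

Answer: ACCEPT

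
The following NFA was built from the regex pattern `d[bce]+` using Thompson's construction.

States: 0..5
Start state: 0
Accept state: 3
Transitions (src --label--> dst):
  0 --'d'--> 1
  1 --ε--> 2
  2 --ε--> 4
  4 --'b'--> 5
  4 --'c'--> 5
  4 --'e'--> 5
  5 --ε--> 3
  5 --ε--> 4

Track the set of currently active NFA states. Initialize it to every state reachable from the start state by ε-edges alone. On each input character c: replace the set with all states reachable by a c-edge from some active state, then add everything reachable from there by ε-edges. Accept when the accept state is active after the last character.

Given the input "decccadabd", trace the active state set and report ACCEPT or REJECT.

Answer: REJECT

Derivation:
start: ε-closure({0}) = {0}
'd' @ 1: {1,2,4}
'e' @ 2: {3,4,5}  [accepting]
'c' @ 3: {3,4,5}  [accepting]
'c' @ 4: {3,4,5}  [accepting]
'c' @ 5: {3,4,5}  [accepting]
'a' @ 6: {}  — no active states
rest 'dabd' ignored (set empty)
end set {} — state 3 not in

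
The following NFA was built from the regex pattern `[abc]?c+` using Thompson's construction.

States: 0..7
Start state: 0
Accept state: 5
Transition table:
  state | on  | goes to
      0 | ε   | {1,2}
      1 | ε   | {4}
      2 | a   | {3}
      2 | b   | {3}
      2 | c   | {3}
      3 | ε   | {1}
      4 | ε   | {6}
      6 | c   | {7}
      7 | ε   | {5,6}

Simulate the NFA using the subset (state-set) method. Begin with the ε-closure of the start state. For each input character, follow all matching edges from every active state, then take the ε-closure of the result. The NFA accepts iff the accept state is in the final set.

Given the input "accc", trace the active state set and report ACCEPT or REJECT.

Answer: ACCEPT

Steps:
initial (ε-close {0}): {0,1,2,4,6}
'a' @ 1: {1,3,4,6}
'c' @ 2: {5,6,7}  ✓accept
'c' @ 3: {5,6,7}  ✓accept
'c' @ 4: {5,6,7}  ✓accept
final: {5,6,7}; accept 5 in set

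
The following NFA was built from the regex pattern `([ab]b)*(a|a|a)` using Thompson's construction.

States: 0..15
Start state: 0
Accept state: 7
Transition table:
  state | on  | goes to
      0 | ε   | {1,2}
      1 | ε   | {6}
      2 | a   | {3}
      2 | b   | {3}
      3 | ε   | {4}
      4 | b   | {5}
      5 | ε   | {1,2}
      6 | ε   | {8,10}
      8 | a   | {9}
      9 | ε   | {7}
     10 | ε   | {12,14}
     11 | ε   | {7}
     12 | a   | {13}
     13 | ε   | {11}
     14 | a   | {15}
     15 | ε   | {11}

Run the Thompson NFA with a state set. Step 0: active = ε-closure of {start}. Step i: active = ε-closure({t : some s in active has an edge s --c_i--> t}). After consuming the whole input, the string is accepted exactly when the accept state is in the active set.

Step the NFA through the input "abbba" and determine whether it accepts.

start: ε-closure({0}) = {0,1,2,6,8,10,12,14}
'a' @ 1: {3,4,7,9,11,13,15}  [accepting]
'b' @ 2: {1,2,5,6,8,10,12,14}
'b' @ 3: {3,4}
'b' @ 4: {1,2,5,6,8,10,12,14}
'a' @ 5: {3,4,7,9,11,13,15}  [accepting]
after full input: {3,4,7,9,11,13,15}  (accept=7 in)

Answer: ACCEPT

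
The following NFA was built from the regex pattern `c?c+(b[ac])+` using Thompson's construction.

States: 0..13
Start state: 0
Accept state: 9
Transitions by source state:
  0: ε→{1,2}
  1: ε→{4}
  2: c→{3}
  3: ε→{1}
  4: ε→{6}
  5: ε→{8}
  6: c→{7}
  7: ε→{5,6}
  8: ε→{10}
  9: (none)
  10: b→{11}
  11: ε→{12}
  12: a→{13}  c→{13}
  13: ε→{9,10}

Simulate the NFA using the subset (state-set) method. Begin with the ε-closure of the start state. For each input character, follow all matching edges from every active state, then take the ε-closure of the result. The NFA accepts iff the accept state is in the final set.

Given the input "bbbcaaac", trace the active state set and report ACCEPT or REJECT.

start: ε-closure({0}) = {0,1,2,4,6}
'b' @ 1: {}  — state set empty
rest 'bbcaaac' ignored (set empty)
after full input: {}  (accept=9 not in)

Answer: REJECT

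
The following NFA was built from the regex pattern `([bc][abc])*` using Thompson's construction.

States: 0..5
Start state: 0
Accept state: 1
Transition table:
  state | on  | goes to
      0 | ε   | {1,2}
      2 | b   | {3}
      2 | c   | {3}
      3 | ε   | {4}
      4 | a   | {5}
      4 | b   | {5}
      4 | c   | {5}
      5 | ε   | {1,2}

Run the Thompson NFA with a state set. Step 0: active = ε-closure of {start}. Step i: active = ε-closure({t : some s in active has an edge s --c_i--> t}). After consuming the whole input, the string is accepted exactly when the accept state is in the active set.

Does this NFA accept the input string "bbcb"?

Answer: ACCEPT

Steps:
start: ε-closure({0}) = {0,1,2}
'b' @ 1: {3,4}
'b' @ 2: {1,2,5}  (accept∈set)
'c' @ 3: {3,4}
'b' @ 4: {1,2,5}  (accept∈set)
after full input: {1,2,5}  (accept=1 in)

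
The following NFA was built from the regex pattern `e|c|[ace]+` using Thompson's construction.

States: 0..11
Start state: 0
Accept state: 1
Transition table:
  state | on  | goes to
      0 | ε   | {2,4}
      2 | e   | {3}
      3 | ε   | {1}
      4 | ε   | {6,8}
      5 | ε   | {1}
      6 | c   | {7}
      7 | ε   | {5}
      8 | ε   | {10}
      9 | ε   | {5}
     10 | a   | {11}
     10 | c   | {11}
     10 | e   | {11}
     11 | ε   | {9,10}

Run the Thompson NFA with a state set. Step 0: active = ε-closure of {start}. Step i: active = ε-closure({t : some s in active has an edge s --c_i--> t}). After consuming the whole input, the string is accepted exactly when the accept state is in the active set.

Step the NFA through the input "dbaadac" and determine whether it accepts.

Answer: REJECT

Derivation:
S₀ = ε-closure({0}) = {0,2,4,6,8,10}
'd' @ 1: {}  — no active states
rest 'baadac' ignored (set empty)
after full input: {}  (accept=1 not in)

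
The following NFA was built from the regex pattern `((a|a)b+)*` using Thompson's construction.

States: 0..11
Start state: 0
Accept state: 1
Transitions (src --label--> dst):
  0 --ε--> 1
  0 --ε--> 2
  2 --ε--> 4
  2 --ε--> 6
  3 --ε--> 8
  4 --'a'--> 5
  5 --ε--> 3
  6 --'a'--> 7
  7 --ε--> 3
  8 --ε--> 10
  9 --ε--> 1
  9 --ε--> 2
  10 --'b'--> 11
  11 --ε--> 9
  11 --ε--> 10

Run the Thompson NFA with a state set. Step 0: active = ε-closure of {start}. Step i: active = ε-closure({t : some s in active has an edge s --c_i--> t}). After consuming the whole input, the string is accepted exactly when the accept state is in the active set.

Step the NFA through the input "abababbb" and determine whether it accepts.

start: ε-closure({0}) = {0,1,2,4,6}
'a' @ 1: {3,5,7,8,10}
'b' @ 2: {1,2,4,6,9,10,11}  ✓accept
'a' @ 3: {3,5,7,8,10}
'b' @ 4: {1,2,4,6,9,10,11}  ✓accept
'a' @ 5: {3,5,7,8,10}
'b' @ 6: {1,2,4,6,9,10,11}  ✓accept
'b' @ 7: {1,2,4,6,9,10,11}  ✓accept
'b' @ 8: {1,2,4,6,9,10,11}  ✓accept
final: {1,2,4,6,9,10,11}; accept 1 in set

Answer: ACCEPT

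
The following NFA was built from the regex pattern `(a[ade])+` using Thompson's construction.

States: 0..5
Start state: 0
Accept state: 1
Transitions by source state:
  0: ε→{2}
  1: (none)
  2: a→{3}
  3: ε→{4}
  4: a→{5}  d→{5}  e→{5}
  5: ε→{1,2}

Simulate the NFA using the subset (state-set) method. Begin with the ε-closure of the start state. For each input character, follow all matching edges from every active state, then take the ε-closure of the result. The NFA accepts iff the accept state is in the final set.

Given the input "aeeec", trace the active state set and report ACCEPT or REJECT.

Answer: REJECT

Steps:
start: ε-closure({0}) = {0,2}
'a' @ 1: {3,4}
'e' @ 2: {1,2,5}  (accept∈set)
'e' @ 3: {}  — state set empty
rest 'ec' ignored (set empty)
end set {} — state 1 not in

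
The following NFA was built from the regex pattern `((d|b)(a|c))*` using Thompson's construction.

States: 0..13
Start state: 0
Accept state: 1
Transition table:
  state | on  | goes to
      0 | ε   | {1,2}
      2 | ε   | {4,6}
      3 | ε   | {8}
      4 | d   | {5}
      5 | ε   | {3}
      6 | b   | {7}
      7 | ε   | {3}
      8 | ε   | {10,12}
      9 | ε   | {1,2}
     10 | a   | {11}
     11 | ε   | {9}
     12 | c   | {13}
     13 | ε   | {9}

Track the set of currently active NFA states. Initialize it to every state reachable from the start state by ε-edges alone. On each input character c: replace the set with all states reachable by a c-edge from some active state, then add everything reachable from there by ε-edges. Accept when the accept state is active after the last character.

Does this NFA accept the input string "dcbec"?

initial (ε-close {0}): {0,1,2,4,6}
'd' @ 1: {3,5,8,10,12}
'c' @ 2: {1,2,4,6,9,13}  [accepting]
'b' @ 3: {3,7,8,10,12}
'e' @ 4: {}  — dead — no transitions
rest 'c' ignored (set empty)
final: {}; accept 1 not in set

Answer: REJECT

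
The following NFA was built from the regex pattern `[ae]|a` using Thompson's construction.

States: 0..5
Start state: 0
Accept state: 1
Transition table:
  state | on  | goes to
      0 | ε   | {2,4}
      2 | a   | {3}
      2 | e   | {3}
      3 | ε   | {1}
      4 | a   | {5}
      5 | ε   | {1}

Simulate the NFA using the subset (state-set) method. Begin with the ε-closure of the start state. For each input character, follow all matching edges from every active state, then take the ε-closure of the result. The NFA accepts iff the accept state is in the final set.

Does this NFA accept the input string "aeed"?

initial (ε-close {0}): {0,2,4}
'a' @ 1: {1,3,5}  (accept∈set)
'e' @ 2: {}  — dead — no transitions
rest 'ed' ignored (set empty)
after full input: {}  (accept=1 not in)

Answer: REJECT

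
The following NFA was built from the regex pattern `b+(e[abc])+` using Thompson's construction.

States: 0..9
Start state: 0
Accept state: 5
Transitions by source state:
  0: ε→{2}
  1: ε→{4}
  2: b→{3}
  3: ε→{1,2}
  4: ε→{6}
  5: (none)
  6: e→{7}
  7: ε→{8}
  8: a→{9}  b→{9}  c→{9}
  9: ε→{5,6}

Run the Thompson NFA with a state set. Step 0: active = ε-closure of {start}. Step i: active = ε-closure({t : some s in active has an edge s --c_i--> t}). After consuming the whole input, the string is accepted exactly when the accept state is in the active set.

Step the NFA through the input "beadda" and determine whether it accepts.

initial (ε-close {0}): {0,2}
'b' @ 1: {1,2,3,4,6}
'e' @ 2: {7,8}
'a' @ 3: {5,6,9}  ✓accept
'd' @ 4: {}  — no active states
rest 'da' ignored (set empty)
end set {} — state 5 not in

Answer: REJECT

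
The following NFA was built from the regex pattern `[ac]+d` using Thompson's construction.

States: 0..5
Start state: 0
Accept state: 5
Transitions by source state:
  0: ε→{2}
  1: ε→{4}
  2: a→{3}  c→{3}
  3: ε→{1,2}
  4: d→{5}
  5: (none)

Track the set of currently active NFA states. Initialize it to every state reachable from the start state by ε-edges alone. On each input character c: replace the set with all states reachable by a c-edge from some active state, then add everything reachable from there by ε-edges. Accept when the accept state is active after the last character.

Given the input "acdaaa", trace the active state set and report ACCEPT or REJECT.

S₀ = ε-closure({0}) = {0,2}
'a' @ 1: {1,2,3,4}
'c' @ 2: {1,2,3,4}
'd' @ 3: {5}  (accept∈set)
'a' @ 4: {}  — dead — no transitions
rest 'aa' ignored (set empty)
after full input: {}  (accept=5 not in)

Answer: REJECT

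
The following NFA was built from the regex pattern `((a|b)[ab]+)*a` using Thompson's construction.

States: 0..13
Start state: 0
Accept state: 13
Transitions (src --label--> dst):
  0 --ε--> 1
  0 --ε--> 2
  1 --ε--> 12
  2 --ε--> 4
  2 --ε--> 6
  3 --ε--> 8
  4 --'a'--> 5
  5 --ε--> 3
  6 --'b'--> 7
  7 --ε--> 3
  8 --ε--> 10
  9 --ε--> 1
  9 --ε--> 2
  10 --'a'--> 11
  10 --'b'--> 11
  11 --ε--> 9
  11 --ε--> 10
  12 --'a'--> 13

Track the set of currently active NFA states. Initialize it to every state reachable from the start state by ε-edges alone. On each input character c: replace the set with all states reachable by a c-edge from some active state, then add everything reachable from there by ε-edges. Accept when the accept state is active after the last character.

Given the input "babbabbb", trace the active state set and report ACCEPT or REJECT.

initial (ε-close {0}): {0,1,2,4,6,12}
'b' @ 1: {3,7,8,10}
'a' @ 2: {1,2,4,6,9,10,11,12}
'b' @ 3: {1,2,3,4,6,7,8,9,10,11,12}
'b' @ 4: {1,2,3,4,6,7,8,9,10,11,12}
'a' @ 5: {1,2,3,4,5,6,8,9,10,11,12,13}  (accept∈set)
'b' @ 6: {1,2,3,4,6,7,8,9,10,11,12}
'b' @ 7: {1,2,3,4,6,7,8,9,10,11,12}
'b' @ 8: {1,2,3,4,6,7,8,9,10,11,12}
final: {1,2,3,4,6,7,8,9,10,11,12}; accept 13 not in set

Answer: REJECT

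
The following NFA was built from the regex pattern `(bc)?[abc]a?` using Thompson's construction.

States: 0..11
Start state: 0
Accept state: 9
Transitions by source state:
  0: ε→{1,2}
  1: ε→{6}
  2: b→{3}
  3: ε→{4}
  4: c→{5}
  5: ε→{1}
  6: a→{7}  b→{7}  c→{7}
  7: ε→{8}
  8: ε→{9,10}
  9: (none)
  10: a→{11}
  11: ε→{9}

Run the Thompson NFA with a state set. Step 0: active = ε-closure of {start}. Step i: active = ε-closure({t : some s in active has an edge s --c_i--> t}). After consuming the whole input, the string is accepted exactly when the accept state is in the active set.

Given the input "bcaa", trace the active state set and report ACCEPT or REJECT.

S₀ = ε-closure({0}) = {0,1,2,6}
'b' @ 1: {3,4,7,8,9,10}  (accept∈set)
'c' @ 2: {1,5,6}
'a' @ 3: {7,8,9,10}  (accept∈set)
'a' @ 4: {9,11}  (accept∈set)
final: {9,11}; accept 9 in set

Answer: ACCEPT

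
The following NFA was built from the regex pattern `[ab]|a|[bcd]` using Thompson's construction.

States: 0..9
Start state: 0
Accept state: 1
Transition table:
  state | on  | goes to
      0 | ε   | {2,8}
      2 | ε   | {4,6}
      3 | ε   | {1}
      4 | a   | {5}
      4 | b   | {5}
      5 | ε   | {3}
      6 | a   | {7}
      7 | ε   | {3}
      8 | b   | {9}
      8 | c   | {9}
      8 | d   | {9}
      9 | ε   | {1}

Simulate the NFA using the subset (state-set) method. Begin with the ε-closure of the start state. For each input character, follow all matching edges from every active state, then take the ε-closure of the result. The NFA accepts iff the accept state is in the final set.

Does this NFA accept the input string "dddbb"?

Answer: REJECT

Steps:
S₀ = ε-closure({0}) = {0,2,4,6,8}
'd' @ 1: {1,9}  ✓accept
'd' @ 2: {}  — state set empty
rest 'dbb' ignored (set empty)
final: {}; accept 1 not in set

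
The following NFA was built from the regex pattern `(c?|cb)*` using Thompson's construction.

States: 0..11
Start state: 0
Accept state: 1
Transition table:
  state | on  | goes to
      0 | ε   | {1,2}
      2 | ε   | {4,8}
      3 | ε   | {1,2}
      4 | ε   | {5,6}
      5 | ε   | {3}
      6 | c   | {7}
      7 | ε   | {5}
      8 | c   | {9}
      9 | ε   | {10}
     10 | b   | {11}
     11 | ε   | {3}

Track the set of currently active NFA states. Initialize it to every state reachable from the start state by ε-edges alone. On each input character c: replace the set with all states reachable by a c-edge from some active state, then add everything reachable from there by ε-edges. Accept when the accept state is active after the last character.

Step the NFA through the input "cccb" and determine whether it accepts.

start: ε-closure({0}) = {0,1,2,3,4,5,6,8}
'c' @ 1: {1,2,3,4,5,6,7,8,9,10}  [accepting]
'c' @ 2: {1,2,3,4,5,6,7,8,9,10}  [accepting]
'c' @ 3: {1,2,3,4,5,6,7,8,9,10}  [accepting]
'b' @ 4: {1,2,3,4,5,6,8,11}  [accepting]
after full input: {1,2,3,4,5,6,8,11}  (accept=1 in)

Answer: ACCEPT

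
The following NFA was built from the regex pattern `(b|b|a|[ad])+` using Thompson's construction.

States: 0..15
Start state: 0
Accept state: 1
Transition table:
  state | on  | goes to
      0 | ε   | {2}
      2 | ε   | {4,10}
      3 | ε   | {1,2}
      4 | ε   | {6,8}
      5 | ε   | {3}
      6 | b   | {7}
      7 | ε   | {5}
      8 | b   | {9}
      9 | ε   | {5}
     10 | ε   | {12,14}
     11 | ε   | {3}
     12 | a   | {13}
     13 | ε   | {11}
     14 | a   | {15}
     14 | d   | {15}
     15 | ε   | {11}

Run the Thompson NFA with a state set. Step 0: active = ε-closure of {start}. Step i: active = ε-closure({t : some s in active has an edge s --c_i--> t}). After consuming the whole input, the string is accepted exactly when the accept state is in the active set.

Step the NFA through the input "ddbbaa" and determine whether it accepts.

Answer: ACCEPT

Derivation:
initial (ε-close {0}): {0,2,4,6,8,10,12,14}
'd' @ 1: {1,2,3,4,6,8,10,11,12,14,15}  ✓accept
'd' @ 2: {1,2,3,4,6,8,10,11,12,14,15}  ✓accept
'b' @ 3: {1,2,3,4,5,6,7,8,9,10,12,14}  ✓accept
'b' @ 4: {1,2,3,4,5,6,7,8,9,10,12,14}  ✓accept
'a' @ 5: {1,2,3,4,6,8,10,11,12,13,14,15}  ✓accept
'a' @ 6: {1,2,3,4,6,8,10,11,12,13,14,15}  ✓accept
after full input: {1,2,3,4,6,8,10,11,12,13,14,15}  (accept=1 in)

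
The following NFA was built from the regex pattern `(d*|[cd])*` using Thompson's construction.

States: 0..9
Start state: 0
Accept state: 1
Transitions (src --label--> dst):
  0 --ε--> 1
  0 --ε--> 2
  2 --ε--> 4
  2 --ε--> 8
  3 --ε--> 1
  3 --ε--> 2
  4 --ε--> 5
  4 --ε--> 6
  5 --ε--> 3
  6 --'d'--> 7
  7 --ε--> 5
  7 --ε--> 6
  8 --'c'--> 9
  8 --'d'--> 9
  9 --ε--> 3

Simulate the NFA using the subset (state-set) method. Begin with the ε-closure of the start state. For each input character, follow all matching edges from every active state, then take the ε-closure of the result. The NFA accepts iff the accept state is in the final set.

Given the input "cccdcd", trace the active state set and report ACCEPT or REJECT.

start: ε-closure({0}) = {0,1,2,3,4,5,6,8}
'c' @ 1: {1,2,3,4,5,6,8,9}  [accepting]
'c' @ 2: {1,2,3,4,5,6,8,9}  [accepting]
'c' @ 3: {1,2,3,4,5,6,8,9}  [accepting]
'd' @ 4: {1,2,3,4,5,6,7,8,9}  [accepting]
'c' @ 5: {1,2,3,4,5,6,8,9}  [accepting]
'd' @ 6: {1,2,3,4,5,6,7,8,9}  [accepting]
end set {1,2,3,4,5,6,7,8,9} — state 1 in

Answer: ACCEPT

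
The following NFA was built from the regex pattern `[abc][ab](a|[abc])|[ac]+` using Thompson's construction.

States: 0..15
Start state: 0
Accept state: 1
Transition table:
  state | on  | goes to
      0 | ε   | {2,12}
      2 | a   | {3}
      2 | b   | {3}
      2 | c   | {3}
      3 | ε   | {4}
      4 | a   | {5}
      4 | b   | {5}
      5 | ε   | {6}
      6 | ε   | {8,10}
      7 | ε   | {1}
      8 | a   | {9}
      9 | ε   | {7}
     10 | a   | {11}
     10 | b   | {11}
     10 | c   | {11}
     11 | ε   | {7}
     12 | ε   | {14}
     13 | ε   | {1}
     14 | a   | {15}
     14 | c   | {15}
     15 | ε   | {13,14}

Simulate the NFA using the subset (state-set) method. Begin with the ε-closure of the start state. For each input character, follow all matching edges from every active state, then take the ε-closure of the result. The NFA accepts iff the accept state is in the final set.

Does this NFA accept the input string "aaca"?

Answer: ACCEPT

Trace:
S₀ = ε-closure({0}) = {0,2,12,14}
'a' @ 1: {1,3,4,13,14,15}  (accept∈set)
'a' @ 2: {1,5,6,8,10,13,14,15}  (accept∈set)
'c' @ 3: {1,7,11,13,14,15}  (accept∈set)
'a' @ 4: {1,13,14,15}  (accept∈set)
after full input: {1,13,14,15}  (accept=1 in)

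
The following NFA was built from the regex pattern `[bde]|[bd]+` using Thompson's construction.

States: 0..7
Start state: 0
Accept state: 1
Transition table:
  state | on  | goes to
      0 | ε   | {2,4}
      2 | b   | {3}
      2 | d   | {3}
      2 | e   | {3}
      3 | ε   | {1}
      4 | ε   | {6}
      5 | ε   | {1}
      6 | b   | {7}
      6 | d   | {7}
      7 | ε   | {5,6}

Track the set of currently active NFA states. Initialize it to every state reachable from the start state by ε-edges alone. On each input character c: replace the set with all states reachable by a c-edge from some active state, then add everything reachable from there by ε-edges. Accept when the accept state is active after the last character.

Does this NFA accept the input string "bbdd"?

Answer: ACCEPT

Steps:
S₀ = ε-closure({0}) = {0,2,4,6}
'b' @ 1: {1,3,5,6,7}  [accepting]
'b' @ 2: {1,5,6,7}  [accepting]
'd' @ 3: {1,5,6,7}  [accepting]
'd' @ 4: {1,5,6,7}  [accepting]
end set {1,5,6,7} — state 1 in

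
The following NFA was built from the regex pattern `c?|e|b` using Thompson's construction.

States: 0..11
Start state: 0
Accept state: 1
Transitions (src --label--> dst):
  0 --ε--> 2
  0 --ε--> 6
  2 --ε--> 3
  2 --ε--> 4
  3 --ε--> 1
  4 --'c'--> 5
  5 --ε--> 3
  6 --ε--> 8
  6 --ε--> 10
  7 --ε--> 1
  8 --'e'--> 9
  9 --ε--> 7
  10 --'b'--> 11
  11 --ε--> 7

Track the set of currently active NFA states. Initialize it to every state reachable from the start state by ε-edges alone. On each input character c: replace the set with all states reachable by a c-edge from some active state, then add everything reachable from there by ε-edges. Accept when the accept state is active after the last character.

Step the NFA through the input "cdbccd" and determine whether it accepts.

S₀ = ε-closure({0}) = {0,1,2,3,4,6,8,10}
'c' @ 1: {1,3,5}  [accepting]
'd' @ 2: {}  — no active states
rest 'bccd' ignored (set empty)
final: {}; accept 1 not in set

Answer: REJECT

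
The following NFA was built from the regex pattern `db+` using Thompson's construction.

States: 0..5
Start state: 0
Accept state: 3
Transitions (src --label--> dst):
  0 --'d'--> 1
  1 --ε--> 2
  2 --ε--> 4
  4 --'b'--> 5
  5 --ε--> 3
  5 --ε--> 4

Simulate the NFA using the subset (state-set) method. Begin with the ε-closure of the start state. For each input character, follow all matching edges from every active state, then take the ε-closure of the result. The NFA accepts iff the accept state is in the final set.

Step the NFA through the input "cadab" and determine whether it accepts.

Answer: REJECT

Steps:
start: ε-closure({0}) = {0}
'c' @ 1: {}  — dead — no transitions
rest 'adab' ignored (set empty)
after full input: {}  (accept=3 not in)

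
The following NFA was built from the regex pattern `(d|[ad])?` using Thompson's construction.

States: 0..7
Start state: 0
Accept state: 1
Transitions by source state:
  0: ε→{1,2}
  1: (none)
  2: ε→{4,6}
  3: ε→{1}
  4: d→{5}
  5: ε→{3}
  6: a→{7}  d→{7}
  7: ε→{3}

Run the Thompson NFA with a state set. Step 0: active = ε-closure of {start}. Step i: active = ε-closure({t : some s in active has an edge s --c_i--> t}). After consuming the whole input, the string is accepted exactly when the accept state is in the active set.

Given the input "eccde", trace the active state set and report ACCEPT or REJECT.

Answer: REJECT

Trace:
S₀ = ε-closure({0}) = {0,1,2,4,6}
'e' @ 1: {}  — state set empty
rest 'ccde' ignored (set empty)
end set {} — state 1 not in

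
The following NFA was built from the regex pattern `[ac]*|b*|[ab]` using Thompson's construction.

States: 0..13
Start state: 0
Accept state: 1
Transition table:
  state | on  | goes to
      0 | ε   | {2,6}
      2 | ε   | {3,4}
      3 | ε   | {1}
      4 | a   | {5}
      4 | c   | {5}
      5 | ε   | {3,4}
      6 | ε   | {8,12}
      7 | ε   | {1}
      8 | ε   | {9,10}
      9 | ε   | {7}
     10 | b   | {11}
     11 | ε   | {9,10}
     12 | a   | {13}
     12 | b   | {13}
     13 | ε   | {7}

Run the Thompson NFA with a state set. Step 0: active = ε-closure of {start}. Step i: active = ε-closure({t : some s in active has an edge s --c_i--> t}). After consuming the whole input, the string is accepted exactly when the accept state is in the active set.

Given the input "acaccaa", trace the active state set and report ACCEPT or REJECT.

Answer: ACCEPT

Trace:
S₀ = ε-closure({0}) = {0,1,2,3,4,6,7,8,9,10,12}
'a' @ 1: {1,3,4,5,7,13}  [accepting]
'c' @ 2: {1,3,4,5}  [accepting]
'a' @ 3: {1,3,4,5}  [accepting]
'c' @ 4: {1,3,4,5}  [accepting]
'c' @ 5: {1,3,4,5}  [accepting]
'a' @ 6: {1,3,4,5}  [accepting]
'a' @ 7: {1,3,4,5}  [accepting]
end set {1,3,4,5} — state 1 in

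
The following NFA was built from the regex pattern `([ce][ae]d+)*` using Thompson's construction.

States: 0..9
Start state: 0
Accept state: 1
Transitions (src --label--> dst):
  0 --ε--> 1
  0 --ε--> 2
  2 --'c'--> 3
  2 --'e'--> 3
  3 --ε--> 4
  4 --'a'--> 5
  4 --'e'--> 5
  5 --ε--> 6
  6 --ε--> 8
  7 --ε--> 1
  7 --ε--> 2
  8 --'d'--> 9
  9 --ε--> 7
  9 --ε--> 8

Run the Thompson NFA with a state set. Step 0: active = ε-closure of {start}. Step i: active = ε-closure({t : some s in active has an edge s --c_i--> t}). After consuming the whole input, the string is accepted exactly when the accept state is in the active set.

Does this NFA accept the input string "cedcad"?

Answer: ACCEPT

Steps:
start: ε-closure({0}) = {0,1,2}
'c' @ 1: {3,4}
'e' @ 2: {5,6,8}
'd' @ 3: {1,2,7,8,9}  (accept∈set)
'c' @ 4: {3,4}
'a' @ 5: {5,6,8}
'd' @ 6: {1,2,7,8,9}  (accept∈set)
final: {1,2,7,8,9}; accept 1 in set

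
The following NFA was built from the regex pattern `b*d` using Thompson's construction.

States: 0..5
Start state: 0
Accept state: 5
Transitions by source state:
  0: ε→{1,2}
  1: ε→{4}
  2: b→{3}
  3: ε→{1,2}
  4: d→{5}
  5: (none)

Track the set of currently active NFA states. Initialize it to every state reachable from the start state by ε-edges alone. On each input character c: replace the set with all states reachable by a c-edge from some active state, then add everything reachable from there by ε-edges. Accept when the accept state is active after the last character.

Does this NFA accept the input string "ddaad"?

Answer: REJECT

Steps:
S₀ = ε-closure({0}) = {0,1,2,4}
'd' @ 1: {5}  (accept∈set)
'd' @ 2: {}  — state set empty
rest 'aad' ignored (set empty)
end set {} — state 5 not in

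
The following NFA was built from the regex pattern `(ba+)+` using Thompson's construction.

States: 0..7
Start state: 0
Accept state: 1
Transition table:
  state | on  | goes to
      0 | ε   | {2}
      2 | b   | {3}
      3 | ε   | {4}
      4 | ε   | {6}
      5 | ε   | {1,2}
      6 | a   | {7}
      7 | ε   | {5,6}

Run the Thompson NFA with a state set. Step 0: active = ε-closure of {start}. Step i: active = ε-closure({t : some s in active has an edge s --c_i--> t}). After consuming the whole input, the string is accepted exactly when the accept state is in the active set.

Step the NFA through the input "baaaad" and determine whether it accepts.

Answer: REJECT

Trace:
S₀ = ε-closure({0}) = {0,2}
'b' @ 1: {3,4,6}
'a' @ 2: {1,2,5,6,7}  (accept∈set)
'a' @ 3: {1,2,5,6,7}  (accept∈set)
'a' @ 4: {1,2,5,6,7}  (accept∈set)
'a' @ 5: {1,2,5,6,7}  (accept∈set)
'd' @ 6: {}  — state set empty
after full input: {}  (accept=1 not in)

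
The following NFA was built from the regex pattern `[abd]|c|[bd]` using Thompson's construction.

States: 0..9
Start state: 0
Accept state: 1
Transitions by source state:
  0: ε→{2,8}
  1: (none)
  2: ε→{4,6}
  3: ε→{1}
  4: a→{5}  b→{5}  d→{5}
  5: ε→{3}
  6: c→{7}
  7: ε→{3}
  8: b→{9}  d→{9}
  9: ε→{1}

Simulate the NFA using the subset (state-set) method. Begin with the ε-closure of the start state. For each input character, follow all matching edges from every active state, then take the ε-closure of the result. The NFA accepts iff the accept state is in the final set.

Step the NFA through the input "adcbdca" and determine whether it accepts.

S₀ = ε-closure({0}) = {0,2,4,6,8}
'a' @ 1: {1,3,5}  ✓accept
'd' @ 2: {}  — no active states
rest 'cbdca' ignored (set empty)
end set {} — state 1 not in

Answer: REJECT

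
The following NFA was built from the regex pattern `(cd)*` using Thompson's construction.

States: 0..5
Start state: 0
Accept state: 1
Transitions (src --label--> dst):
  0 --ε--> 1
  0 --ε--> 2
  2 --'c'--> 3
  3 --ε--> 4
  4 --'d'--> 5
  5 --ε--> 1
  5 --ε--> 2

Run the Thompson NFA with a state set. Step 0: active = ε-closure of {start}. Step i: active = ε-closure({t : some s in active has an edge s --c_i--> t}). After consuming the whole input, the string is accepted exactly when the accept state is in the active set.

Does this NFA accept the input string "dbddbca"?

Answer: REJECT

Trace:
start: ε-closure({0}) = {0,1,2}
'd' @ 1: {}  — dead — no transitions
rest 'bddbca' ignored (set empty)
end set {} — state 1 not in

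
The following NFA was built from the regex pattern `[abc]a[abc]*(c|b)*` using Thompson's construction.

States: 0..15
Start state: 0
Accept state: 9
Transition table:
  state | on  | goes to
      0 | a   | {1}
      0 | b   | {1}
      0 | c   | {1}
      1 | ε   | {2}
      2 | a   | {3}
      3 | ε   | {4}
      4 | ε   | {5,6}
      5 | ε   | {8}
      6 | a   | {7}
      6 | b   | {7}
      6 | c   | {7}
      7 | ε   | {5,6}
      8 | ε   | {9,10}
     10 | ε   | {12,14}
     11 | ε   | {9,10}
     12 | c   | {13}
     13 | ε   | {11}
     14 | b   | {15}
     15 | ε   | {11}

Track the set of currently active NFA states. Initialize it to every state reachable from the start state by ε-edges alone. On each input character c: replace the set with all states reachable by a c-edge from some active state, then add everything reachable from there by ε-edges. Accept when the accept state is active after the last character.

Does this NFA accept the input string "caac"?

Answer: ACCEPT

Derivation:
start: ε-closure({0}) = {0}
'c' @ 1: {1,2}
'a' @ 2: {3,4,5,6,8,9,10,12,14}  (accept∈set)
'a' @ 3: {5,6,7,8,9,10,12,14}  (accept∈set)
'c' @ 4: {5,6,7,8,9,10,11,12,13,14}  (accept∈set)
final: {5,6,7,8,9,10,11,12,13,14}; accept 9 in set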